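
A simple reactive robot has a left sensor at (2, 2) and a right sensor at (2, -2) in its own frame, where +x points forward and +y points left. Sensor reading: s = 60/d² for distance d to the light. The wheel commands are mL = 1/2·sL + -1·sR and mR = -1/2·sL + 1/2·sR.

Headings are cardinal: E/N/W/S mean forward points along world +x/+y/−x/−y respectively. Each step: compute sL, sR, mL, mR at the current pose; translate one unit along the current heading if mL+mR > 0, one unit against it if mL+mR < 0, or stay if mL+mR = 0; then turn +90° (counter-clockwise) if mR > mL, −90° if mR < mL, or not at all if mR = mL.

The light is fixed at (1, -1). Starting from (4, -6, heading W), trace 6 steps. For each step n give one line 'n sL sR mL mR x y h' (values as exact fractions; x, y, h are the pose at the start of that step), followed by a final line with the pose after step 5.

0 6/5 6 -27/5 12/5 4 -6 W
1 12/17 60/53 -702/901 192/901 5 -6 S
2 3/2 5/6 -1/12 -1/3 5 -5 E
3 60/61 60/37 -2550/2257 720/2257 4 -5 S
4 30/13 6/5 -3/65 -36/65 4 -4 E
5 60/41 12/5 -342/205 96/205 3 -4 S
final 3 -3 E

n=0: pose=(4,-6,W); sL=6/5, sR=6; mL=-27/5, mR=12/5; mL+mR=-3 → advance -1; mR−mL=39/5 → turn +1·90°
n=1: pose=(5,-6,S); sL=12/17, sR=60/53; mL=-702/901, mR=192/901; mL+mR=-30/53 → advance -1; mR−mL=894/901 → turn +1·90°
n=2: pose=(5,-5,E); sL=3/2, sR=5/6; mL=-1/12, mR=-1/3; mL+mR=-5/12 → advance -1; mR−mL=-1/4 → turn -1·90°
n=3: pose=(4,-5,S); sL=60/61, sR=60/37; mL=-2550/2257, mR=720/2257; mL+mR=-30/37 → advance -1; mR−mL=3270/2257 → turn +1·90°
n=4: pose=(4,-4,E); sL=30/13, sR=6/5; mL=-3/65, mR=-36/65; mL+mR=-3/5 → advance -1; mR−mL=-33/65 → turn -1·90°
n=5: pose=(3,-4,S); sL=60/41, sR=12/5; mL=-342/205, mR=96/205; mL+mR=-6/5 → advance -1; mR−mL=438/205 → turn +1·90°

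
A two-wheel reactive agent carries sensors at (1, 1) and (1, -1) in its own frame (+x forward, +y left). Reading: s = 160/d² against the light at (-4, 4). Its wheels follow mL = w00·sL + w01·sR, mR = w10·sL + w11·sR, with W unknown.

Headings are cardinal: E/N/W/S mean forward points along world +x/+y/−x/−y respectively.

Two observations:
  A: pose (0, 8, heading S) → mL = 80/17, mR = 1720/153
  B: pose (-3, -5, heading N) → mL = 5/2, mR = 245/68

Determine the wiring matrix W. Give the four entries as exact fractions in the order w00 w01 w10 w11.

obs A: pose=(0,8,S) → sL=80/17, sR=80/9, mL=80/17, mR=1720/153
obs B: pose=(-3,-5,N) → sL=5/2, sR=40/17, mL=5/2, mR=245/68
sensor matrix S = [[80/17, 80/9], [5/2, 40/17]]; det S = -29000/2601
solve [mL_A; mL_B] = S·[w00; w01] and [mR_A; mR_B] = S·[w10; w11]:
  w00 = 1, w01 = 0, w10 = 1/2, w11 = 1

1 0 1/2 1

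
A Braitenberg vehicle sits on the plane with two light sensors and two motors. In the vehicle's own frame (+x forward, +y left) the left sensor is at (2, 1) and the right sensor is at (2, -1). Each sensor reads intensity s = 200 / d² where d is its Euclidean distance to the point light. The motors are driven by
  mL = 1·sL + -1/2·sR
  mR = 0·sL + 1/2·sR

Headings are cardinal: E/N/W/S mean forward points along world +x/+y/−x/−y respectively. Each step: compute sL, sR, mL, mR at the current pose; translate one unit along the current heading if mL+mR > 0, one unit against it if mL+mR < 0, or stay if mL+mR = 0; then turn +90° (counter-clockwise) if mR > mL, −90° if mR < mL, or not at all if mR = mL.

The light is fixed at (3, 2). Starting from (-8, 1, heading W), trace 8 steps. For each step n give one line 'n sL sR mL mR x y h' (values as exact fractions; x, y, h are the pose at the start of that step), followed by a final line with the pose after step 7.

n=0: pose=(-8,1,W); sL=200/173, sR=200/169; mL=16500/29237, mR=100/169; mL+mR=200/173 → advance +1; mR−mL=800/29237 → turn +1·90°
n=1: pose=(-9,1,S); sL=20/13, sR=100/89; mL=1130/1157, mR=50/89; mL+mR=20/13 → advance +1; mR−mL=-480/1157 → turn -1·90°
n=2: pose=(-9,0,W); sL=40/41, sR=200/197; mL=3780/8077, mR=100/197; mL+mR=40/41 → advance +1; mR−mL=320/8077 → turn +1·90°
n=3: pose=(-10,0,S); sL=5/4, sR=50/53; mL=165/212, mR=25/53; mL+mR=5/4 → advance +1; mR−mL=-65/212 → turn -1·90°
n=4: pose=(-10,-1,W); sL=200/241, sR=200/229; mL=21700/55189, mR=100/229; mL+mR=200/241 → advance +1; mR−mL=2400/55189 → turn +1·90°
n=5: pose=(-11,-1,S); sL=100/97, sR=4/5; mL=306/485, mR=2/5; mL+mR=100/97 → advance +1; mR−mL=-112/485 → turn -1·90°
n=6: pose=(-11,-2,W); sL=200/281, sR=40/53; mL=4980/14893, mR=20/53; mL+mR=200/281 → advance +1; mR−mL=640/14893 → turn +1·90°
n=7: pose=(-12,-2,S); sL=25/29, sR=50/73; mL=1100/2117, mR=25/73; mL+mR=25/29 → advance +1; mR−mL=-375/2117 → turn -1·90°

0 200/173 200/169 16500/29237 100/169 -8 1 W
1 20/13 100/89 1130/1157 50/89 -9 1 S
2 40/41 200/197 3780/8077 100/197 -9 0 W
3 5/4 50/53 165/212 25/53 -10 0 S
4 200/241 200/229 21700/55189 100/229 -10 -1 W
5 100/97 4/5 306/485 2/5 -11 -1 S
6 200/281 40/53 4980/14893 20/53 -11 -2 W
7 25/29 50/73 1100/2117 25/73 -12 -2 S
final -12 -3 W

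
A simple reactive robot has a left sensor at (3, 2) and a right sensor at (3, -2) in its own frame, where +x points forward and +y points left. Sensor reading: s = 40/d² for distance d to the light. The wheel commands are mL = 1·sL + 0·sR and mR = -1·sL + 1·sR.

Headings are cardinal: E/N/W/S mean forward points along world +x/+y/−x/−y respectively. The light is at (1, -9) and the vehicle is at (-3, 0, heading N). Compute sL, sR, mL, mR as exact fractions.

left sensor world pos  = (-5, 3); dL² = 180
right sensor world pos = (-1, 3); dR² = 148
sL = 40/180 = 2/9
sR = 40/148 = 10/37
mL = 1·sL + 0·sR = 2/9
mR = -1·sL + 1·sR = 16/333

2/9 10/37 2/9 16/333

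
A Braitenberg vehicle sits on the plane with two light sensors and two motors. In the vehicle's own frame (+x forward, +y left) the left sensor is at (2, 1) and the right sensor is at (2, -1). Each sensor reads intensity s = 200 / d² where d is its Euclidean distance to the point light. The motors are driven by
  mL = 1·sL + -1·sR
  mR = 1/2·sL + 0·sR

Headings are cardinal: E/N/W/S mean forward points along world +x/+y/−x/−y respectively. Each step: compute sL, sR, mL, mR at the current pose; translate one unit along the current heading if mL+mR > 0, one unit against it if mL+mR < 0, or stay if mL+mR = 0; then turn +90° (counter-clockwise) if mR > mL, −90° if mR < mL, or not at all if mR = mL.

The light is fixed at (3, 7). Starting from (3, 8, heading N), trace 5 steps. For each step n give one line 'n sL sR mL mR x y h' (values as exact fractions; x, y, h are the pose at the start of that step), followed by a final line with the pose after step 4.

0 20 20 0 10 3 8 N
1 40 200/13 320/13 20 3 9 W
2 10 25/2 -5/2 5 2 9 N
3 200/13 8 96/13 100/13 2 10 W
4 100 20 80 50 1 10 S
final 1 9 W

n=0: pose=(3,8,N); sL=20, sR=20; mL=0, mR=10; mL+mR=10 → advance +1; mR−mL=10 → turn +1·90°
n=1: pose=(3,9,W); sL=40, sR=200/13; mL=320/13, mR=20; mL+mR=580/13 → advance +1; mR−mL=-60/13 → turn -1·90°
n=2: pose=(2,9,N); sL=10, sR=25/2; mL=-5/2, mR=5; mL+mR=5/2 → advance +1; mR−mL=15/2 → turn +1·90°
n=3: pose=(2,10,W); sL=200/13, sR=8; mL=96/13, mR=100/13; mL+mR=196/13 → advance +1; mR−mL=4/13 → turn +1·90°
n=4: pose=(1,10,S); sL=100, sR=20; mL=80, mR=50; mL+mR=130 → advance +1; mR−mL=-30 → turn -1·90°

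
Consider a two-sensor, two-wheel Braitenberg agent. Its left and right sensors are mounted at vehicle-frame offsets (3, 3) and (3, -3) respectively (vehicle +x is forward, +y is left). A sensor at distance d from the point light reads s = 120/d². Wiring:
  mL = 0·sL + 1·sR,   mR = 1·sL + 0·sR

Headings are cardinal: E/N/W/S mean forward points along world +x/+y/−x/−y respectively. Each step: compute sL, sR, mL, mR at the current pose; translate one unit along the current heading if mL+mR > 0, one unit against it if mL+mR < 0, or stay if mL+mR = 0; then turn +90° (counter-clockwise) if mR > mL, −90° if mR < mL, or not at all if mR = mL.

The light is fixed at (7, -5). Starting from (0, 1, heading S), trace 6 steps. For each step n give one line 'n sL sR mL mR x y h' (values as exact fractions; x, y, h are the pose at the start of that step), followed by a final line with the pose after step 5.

n=0: pose=(0,1,S); sL=24/5, sR=120/109; mL=120/109, mR=24/5; mL+mR=3216/545 → advance +1; mR−mL=2016/545 → turn +1·90°
n=1: pose=(0,0,E); sL=3/2, sR=6; mL=6, mR=3/2; mL+mR=15/2 → advance +1; mR−mL=-9/2 → turn -1·90°
n=2: pose=(1,0,S); sL=120/13, sR=24/17; mL=24/17, mR=120/13; mL+mR=2352/221 → advance +1; mR−mL=1728/221 → turn +1·90°
n=3: pose=(1,-1,E); sL=60/29, sR=12; mL=12, mR=60/29; mL+mR=408/29 → advance +1; mR−mL=-288/29 → turn -1·90°
n=4: pose=(2,-1,S); sL=24, sR=24/13; mL=24/13, mR=24; mL+mR=336/13 → advance +1; mR−mL=288/13 → turn +1·90°
n=5: pose=(2,-2,E); sL=3, sR=30; mL=30, mR=3; mL+mR=33 → advance +1; mR−mL=-27 → turn -1·90°

0 24/5 120/109 120/109 24/5 0 1 S
1 3/2 6 6 3/2 0 0 E
2 120/13 24/17 24/17 120/13 1 0 S
3 60/29 12 12 60/29 1 -1 E
4 24 24/13 24/13 24 2 -1 S
5 3 30 30 3 2 -2 E
final 3 -2 S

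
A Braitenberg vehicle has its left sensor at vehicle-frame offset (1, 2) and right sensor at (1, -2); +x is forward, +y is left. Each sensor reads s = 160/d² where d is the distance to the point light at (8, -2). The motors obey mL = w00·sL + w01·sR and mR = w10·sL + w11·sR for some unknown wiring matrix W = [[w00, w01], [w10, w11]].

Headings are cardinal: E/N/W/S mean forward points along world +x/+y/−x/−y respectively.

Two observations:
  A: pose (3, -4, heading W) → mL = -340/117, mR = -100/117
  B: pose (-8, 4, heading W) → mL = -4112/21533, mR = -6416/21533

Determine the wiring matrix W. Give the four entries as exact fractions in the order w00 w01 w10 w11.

1/2 -1 -1 1/2

obs A: pose=(3,-4,W) → sL=40/13, sR=40/9, mL=-340/117, mR=-100/117
obs B: pose=(-8,4,W) → sL=32/61, sR=160/353, mL=-4112/21533, mR=-6416/21533
sensor matrix S = [[40/13, 40/9], [32/61, 160/353]]; det S = -2360320/2519361
solve [mL_A; mL_B] = S·[w00; w01] and [mR_A; mR_B] = S·[w10; w11]:
  w00 = 1/2, w01 = -1, w10 = -1, w11 = 1/2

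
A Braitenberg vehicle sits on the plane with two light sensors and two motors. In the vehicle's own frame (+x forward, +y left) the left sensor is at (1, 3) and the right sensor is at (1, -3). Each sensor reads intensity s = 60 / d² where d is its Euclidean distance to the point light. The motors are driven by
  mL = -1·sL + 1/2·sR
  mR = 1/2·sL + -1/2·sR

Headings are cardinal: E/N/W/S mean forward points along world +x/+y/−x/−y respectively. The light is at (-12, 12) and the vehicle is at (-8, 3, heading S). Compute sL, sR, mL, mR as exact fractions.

left sensor world pos  = (-5, 2); dL² = 149
right sensor world pos = (-11, 2); dR² = 101
sL = 60/149 = 60/149
sR = 60/101 = 60/101
mL = -1·sL + 1/2·sR = -1590/15049
mR = 1/2·sL + -1/2·sR = -1440/15049

60/149 60/101 -1590/15049 -1440/15049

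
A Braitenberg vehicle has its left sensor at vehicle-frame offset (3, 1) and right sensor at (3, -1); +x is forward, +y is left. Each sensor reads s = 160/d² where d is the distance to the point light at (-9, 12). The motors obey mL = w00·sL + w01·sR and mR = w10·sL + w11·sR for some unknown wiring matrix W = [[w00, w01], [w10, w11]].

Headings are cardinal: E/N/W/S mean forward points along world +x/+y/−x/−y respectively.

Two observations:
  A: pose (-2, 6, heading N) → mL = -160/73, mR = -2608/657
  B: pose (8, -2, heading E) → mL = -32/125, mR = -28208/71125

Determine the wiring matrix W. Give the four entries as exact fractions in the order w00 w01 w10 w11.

obs A: pose=(-2,6,N) → sL=32/9, sR=160/73, mL=-160/73, mR=-2608/657
obs B: pose=(8,-2,E) → sL=160/569, sR=32/125, mL=-32/125, mR=-28208/71125
sensor matrix S = [[32/9, 160/73], [160/569, 32/125]]; det S = 13733888/46729125
solve [mL_A; mL_B] = S·[w00; w01] and [mR_A; mR_B] = S·[w10; w11]:
  w00 = 0, w01 = -1, w10 = -1/2, w11 = -1

0 -1 -1/2 -1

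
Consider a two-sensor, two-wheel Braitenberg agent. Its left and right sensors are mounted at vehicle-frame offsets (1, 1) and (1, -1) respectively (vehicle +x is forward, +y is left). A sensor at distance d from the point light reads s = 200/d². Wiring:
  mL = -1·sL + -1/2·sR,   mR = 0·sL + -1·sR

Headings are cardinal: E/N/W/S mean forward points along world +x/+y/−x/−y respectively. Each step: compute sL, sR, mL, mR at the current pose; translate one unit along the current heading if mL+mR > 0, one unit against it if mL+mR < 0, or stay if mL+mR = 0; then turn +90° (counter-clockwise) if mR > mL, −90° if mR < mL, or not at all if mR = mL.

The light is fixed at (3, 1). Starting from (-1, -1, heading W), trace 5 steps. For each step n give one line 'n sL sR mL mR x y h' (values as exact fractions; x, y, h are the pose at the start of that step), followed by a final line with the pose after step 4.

n=0: pose=(-1,-1,W); sL=100/17, sR=100/13; mL=-2150/221, mR=-100/13; mL+mR=-3850/221 → advance -1; mR−mL=450/221 → turn +1·90°
n=1: pose=(0,-1,S); sL=200/13, sR=8; mL=-252/13, mR=-8; mL+mR=-356/13 → advance -1; mR−mL=148/13 → turn +1·90°
n=2: pose=(0,0,E); sL=50, sR=25; mL=-125/2, mR=-25; mL+mR=-175/2 → advance -1; mR−mL=75/2 → turn +1·90°
n=3: pose=(-1,0,N); sL=8, sR=200/9; mL=-172/9, mR=-200/9; mL+mR=-124/3 → advance -1; mR−mL=-28/9 → turn -1·90°
n=4: pose=(-1,-1,E); sL=20, sR=100/9; mL=-230/9, mR=-100/9; mL+mR=-110/3 → advance -1; mR−mL=130/9 → turn +1·90°

0 100/17 100/13 -2150/221 -100/13 -1 -1 W
1 200/13 8 -252/13 -8 0 -1 S
2 50 25 -125/2 -25 0 0 E
3 8 200/9 -172/9 -200/9 -1 0 N
4 20 100/9 -230/9 -100/9 -1 -1 E
final -2 -1 N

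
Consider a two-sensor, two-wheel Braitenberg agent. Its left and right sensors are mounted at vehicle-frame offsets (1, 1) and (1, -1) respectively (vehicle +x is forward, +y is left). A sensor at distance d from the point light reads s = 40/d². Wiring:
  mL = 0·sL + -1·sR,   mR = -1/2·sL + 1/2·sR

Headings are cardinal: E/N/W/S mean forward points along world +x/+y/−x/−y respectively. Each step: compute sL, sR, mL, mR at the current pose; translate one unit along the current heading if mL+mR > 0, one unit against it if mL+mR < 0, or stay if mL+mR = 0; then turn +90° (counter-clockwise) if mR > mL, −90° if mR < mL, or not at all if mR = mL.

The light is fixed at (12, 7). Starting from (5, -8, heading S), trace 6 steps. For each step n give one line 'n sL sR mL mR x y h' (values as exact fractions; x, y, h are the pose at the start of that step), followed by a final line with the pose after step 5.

0 10/73 1/8 -1/8 -7/1168 5 -8 S
1 8/41 40/261 -40/261 -224/10701 5 -7 E
2 4/25 20/109 -20/109 32/2725 4 -7 N
3 40/337 40/277 -40/277 1200/93349 4 -8 W
4 10/73 1/8 -1/8 -7/1168 5 -8 S
5 8/41 40/261 -40/261 -224/10701 5 -7 E
final 4 -7 N

n=0: pose=(5,-8,S); sL=10/73, sR=1/8; mL=-1/8, mR=-7/1168; mL+mR=-153/1168 → advance -1; mR−mL=139/1168 → turn +1·90°
n=1: pose=(5,-7,E); sL=8/41, sR=40/261; mL=-40/261, mR=-224/10701; mL+mR=-1864/10701 → advance -1; mR−mL=472/3567 → turn +1·90°
n=2: pose=(4,-7,N); sL=4/25, sR=20/109; mL=-20/109, mR=32/2725; mL+mR=-468/2725 → advance -1; mR−mL=532/2725 → turn +1·90°
n=3: pose=(4,-8,W); sL=40/337, sR=40/277; mL=-40/277, mR=1200/93349; mL+mR=-12280/93349 → advance -1; mR−mL=14680/93349 → turn +1·90°
n=4: pose=(5,-8,S); sL=10/73, sR=1/8; mL=-1/8, mR=-7/1168; mL+mR=-153/1168 → advance -1; mR−mL=139/1168 → turn +1·90°
n=5: pose=(5,-7,E); sL=8/41, sR=40/261; mL=-40/261, mR=-224/10701; mL+mR=-1864/10701 → advance -1; mR−mL=472/3567 → turn +1·90°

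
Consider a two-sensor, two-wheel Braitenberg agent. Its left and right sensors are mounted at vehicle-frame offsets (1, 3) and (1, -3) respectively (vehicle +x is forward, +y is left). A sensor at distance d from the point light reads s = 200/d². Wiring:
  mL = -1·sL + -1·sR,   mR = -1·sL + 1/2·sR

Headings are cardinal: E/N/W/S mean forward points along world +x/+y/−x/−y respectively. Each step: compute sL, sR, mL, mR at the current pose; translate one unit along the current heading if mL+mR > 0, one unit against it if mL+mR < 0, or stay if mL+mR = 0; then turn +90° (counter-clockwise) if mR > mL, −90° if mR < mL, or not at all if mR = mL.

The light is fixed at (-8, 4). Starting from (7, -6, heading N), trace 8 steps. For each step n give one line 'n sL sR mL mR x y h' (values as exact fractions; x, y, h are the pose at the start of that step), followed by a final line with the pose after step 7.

0 8/9 40/81 -112/81 -52/81 7 -6 N
1 25/49 10/13 -815/637 -80/637 7 -7 W
2 40/101 200/313 -32720/31613 -2420/31613 8 -7 S
3 100/169 100/229 -39800/38701 -14450/38701 8 -6 E
4 8/9 40/81 -112/81 -52/81 7 -6 N
5 25/49 10/13 -815/637 -80/637 7 -7 W
6 40/101 200/313 -32720/31613 -2420/31613 8 -7 S
7 100/169 100/229 -39800/38701 -14450/38701 8 -6 E
final 7 -6 N

n=0: pose=(7,-6,N); sL=8/9, sR=40/81; mL=-112/81, mR=-52/81; mL+mR=-164/81 → advance -1; mR−mL=20/27 → turn +1·90°
n=1: pose=(7,-7,W); sL=25/49, sR=10/13; mL=-815/637, mR=-80/637; mL+mR=-895/637 → advance -1; mR−mL=15/13 → turn +1·90°
n=2: pose=(8,-7,S); sL=40/101, sR=200/313; mL=-32720/31613, mR=-2420/31613; mL+mR=-35140/31613 → advance -1; mR−mL=300/313 → turn +1·90°
n=3: pose=(8,-6,E); sL=100/169, sR=100/229; mL=-39800/38701, mR=-14450/38701; mL+mR=-54250/38701 → advance -1; mR−mL=150/229 → turn +1·90°
n=4: pose=(7,-6,N); sL=8/9, sR=40/81; mL=-112/81, mR=-52/81; mL+mR=-164/81 → advance -1; mR−mL=20/27 → turn +1·90°
n=5: pose=(7,-7,W); sL=25/49, sR=10/13; mL=-815/637, mR=-80/637; mL+mR=-895/637 → advance -1; mR−mL=15/13 → turn +1·90°
n=6: pose=(8,-7,S); sL=40/101, sR=200/313; mL=-32720/31613, mR=-2420/31613; mL+mR=-35140/31613 → advance -1; mR−mL=300/313 → turn +1·90°
n=7: pose=(8,-6,E); sL=100/169, sR=100/229; mL=-39800/38701, mR=-14450/38701; mL+mR=-54250/38701 → advance -1; mR−mL=150/229 → turn +1·90°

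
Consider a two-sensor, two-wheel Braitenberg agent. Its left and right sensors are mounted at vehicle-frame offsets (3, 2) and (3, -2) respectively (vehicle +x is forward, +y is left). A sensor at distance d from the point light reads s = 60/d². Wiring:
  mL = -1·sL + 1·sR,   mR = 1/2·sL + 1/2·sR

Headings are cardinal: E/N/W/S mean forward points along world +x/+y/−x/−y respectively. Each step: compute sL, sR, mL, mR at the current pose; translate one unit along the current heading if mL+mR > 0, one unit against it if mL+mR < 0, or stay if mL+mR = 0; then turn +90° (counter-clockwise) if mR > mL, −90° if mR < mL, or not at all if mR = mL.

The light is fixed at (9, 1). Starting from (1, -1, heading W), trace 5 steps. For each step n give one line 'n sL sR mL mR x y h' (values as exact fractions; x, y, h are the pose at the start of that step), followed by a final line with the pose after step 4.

0 60/137 60/121 960/16577 7740/16577 1 -1 W
1 30/37 30/73 -1080/2701 1650/2701 0 -1 S
2 60/37 60/61 -1440/2257 2940/2257 0 -2 E
3 3/5 5/3 16/15 17/15 1 -2 N
4 60/137 60/121 960/16577 7740/16577 1 -1 W
final 0 -1 S

n=0: pose=(1,-1,W); sL=60/137, sR=60/121; mL=960/16577, mR=7740/16577; mL+mR=8700/16577 → advance +1; mR−mL=6780/16577 → turn +1·90°
n=1: pose=(0,-1,S); sL=30/37, sR=30/73; mL=-1080/2701, mR=1650/2701; mL+mR=570/2701 → advance +1; mR−mL=2730/2701 → turn +1·90°
n=2: pose=(0,-2,E); sL=60/37, sR=60/61; mL=-1440/2257, mR=2940/2257; mL+mR=1500/2257 → advance +1; mR−mL=4380/2257 → turn +1·90°
n=3: pose=(1,-2,N); sL=3/5, sR=5/3; mL=16/15, mR=17/15; mL+mR=11/5 → advance +1; mR−mL=1/15 → turn +1·90°
n=4: pose=(1,-1,W); sL=60/137, sR=60/121; mL=960/16577, mR=7740/16577; mL+mR=8700/16577 → advance +1; mR−mL=6780/16577 → turn +1·90°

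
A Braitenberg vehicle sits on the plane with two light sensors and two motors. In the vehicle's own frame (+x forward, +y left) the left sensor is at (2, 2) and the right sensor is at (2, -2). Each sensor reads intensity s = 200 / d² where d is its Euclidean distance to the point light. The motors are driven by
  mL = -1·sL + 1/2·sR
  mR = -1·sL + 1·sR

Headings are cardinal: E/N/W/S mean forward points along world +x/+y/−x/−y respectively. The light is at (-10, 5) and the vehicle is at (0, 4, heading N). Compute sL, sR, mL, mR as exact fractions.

left sensor world pos  = (-2, 6); dL² = 65
right sensor world pos = (2, 6); dR² = 145
sL = 200/65 = 40/13
sR = 200/145 = 40/29
mL = -1·sL + 1/2·sR = -900/377
mR = -1·sL + 1·sR = -640/377

40/13 40/29 -900/377 -640/377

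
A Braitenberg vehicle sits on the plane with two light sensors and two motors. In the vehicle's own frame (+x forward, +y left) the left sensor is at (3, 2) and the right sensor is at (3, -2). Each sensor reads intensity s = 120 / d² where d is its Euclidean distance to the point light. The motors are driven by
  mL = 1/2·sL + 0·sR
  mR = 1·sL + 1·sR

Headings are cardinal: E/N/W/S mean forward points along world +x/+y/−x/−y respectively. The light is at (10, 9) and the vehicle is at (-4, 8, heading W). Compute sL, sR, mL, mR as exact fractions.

left sensor world pos  = (-7, 6); dL² = 298
right sensor world pos = (-7, 10); dR² = 290
sL = 120/298 = 60/149
sR = 120/290 = 12/29
mL = 1/2·sL + 0·sR = 30/149
mR = 1·sL + 1·sR = 3528/4321

60/149 12/29 30/149 3528/4321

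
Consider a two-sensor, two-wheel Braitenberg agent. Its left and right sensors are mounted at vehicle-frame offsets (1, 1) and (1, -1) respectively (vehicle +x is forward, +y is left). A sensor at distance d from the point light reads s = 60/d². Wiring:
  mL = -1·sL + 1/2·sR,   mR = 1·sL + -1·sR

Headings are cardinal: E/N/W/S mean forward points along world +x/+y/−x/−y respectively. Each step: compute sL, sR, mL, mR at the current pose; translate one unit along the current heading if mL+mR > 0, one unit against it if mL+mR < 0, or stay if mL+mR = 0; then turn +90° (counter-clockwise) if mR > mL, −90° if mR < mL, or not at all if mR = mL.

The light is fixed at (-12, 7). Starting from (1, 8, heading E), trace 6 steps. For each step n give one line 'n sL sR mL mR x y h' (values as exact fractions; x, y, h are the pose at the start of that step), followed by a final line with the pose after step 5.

0 3/10 15/49 -36/245 -3/490 1 8 E
1 12/25 60/173 -1326/4325 576/4325 0 8 N
2 30/61 30/61 -15/61 0 0 7 W
3 60/197 12/29 -558/5713 -624/5713 1 7 S
4 5/12 15/37 -95/444 5/444 1 8 W
5 4/15 60/169 -226/2535 -224/2535 2 8 S
final 2 9 E

n=0: pose=(1,8,E); sL=3/10, sR=15/49; mL=-36/245, mR=-3/490; mL+mR=-15/98 → advance -1; mR−mL=69/490 → turn +1·90°
n=1: pose=(0,8,N); sL=12/25, sR=60/173; mL=-1326/4325, mR=576/4325; mL+mR=-30/173 → advance -1; mR−mL=1902/4325 → turn +1·90°
n=2: pose=(0,7,W); sL=30/61, sR=30/61; mL=-15/61, mR=0; mL+mR=-15/61 → advance -1; mR−mL=15/61 → turn +1·90°
n=3: pose=(1,7,S); sL=60/197, sR=12/29; mL=-558/5713, mR=-624/5713; mL+mR=-6/29 → advance -1; mR−mL=-66/5713 → turn -1·90°
n=4: pose=(1,8,W); sL=5/12, sR=15/37; mL=-95/444, mR=5/444; mL+mR=-15/74 → advance -1; mR−mL=25/111 → turn +1·90°
n=5: pose=(2,8,S); sL=4/15, sR=60/169; mL=-226/2535, mR=-224/2535; mL+mR=-30/169 → advance -1; mR−mL=2/2535 → turn +1·90°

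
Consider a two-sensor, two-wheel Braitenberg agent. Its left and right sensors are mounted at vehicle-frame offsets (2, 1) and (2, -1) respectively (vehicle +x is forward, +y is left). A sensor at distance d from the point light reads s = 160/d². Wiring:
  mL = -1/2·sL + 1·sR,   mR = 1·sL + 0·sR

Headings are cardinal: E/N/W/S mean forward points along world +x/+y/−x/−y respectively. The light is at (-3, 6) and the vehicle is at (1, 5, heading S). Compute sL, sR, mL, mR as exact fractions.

80/17 80/9 1000/153 80/17

left sensor world pos  = (2, 3); dL² = 34
right sensor world pos = (0, 3); dR² = 18
sL = 160/34 = 80/17
sR = 160/18 = 80/9
mL = -1/2·sL + 1·sR = 1000/153
mR = 1·sL + 0·sR = 80/17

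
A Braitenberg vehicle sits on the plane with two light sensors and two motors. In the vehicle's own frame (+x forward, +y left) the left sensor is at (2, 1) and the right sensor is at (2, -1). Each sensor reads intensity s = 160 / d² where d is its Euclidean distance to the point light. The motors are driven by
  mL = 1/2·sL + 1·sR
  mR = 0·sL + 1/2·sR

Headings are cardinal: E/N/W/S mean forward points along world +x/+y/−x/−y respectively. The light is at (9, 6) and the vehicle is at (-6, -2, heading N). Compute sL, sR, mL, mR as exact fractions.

40/73 20/29 2040/2117 10/29

left sensor world pos  = (-7, 0); dL² = 292
right sensor world pos = (-5, 0); dR² = 232
sL = 160/292 = 40/73
sR = 160/232 = 20/29
mL = 1/2·sL + 1·sR = 2040/2117
mR = 0·sL + 1/2·sR = 10/29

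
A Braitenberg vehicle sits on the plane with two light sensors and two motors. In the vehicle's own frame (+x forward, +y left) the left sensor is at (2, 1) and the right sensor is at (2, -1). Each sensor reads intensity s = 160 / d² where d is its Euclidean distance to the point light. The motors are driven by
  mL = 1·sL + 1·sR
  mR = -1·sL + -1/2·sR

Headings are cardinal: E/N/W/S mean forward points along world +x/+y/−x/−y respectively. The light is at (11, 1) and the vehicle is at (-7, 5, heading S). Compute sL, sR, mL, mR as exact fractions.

left sensor world pos  = (-6, 3); dL² = 293
right sensor world pos = (-8, 3); dR² = 365
sL = 160/293 = 160/293
sR = 160/365 = 32/73
mL = 1·sL + 1·sR = 21056/21389
mR = -1·sL + -1/2·sR = -16368/21389

160/293 32/73 21056/21389 -16368/21389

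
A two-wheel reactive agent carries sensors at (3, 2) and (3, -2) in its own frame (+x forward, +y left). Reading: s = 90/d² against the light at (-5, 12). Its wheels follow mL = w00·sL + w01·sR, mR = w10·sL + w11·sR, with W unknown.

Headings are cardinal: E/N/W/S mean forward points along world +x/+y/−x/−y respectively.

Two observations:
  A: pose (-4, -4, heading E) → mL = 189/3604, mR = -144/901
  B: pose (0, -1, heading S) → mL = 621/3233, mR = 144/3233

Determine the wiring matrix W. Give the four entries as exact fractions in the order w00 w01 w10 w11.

-1/2 1 -1 1

obs A: pose=(-4,-4,E) → sL=45/106, sR=9/34, mL=189/3604, mR=-144/901
obs B: pose=(0,-1,S) → sL=18/61, sR=18/53, mL=621/3233, mR=144/3233
sensor matrix S = [[45/106, 9/34], [18/61, 18/53]]; det S = 192456/2912933
solve [mL_A; mL_B] = S·[w00; w01] and [mR_A; mR_B] = S·[w10; w11]:
  w00 = -1/2, w01 = 1, w10 = -1, w11 = 1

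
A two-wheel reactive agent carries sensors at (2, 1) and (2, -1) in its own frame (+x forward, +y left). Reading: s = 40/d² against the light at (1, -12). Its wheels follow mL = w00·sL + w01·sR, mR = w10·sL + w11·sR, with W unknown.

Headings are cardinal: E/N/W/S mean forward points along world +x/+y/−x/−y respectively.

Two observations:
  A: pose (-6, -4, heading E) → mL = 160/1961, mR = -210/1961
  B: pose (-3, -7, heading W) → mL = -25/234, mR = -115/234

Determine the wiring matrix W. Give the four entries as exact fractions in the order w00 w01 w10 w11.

obs A: pose=(-6,-4,E) → sL=20/53, sR=20/37, mL=160/1961, mR=-210/1961
obs B: pose=(-3,-7,W) → sL=10/13, sR=5/9, mL=-25/234, mR=-115/234
sensor matrix S = [[20/53, 20/37], [10/13, 5/9]]; det S = -47300/229437
solve [mL_A; mL_B] = S·[w00; w01] and [mR_A; mR_B] = S·[w10; w11]:
  w00 = -1/2, w01 = 1/2, w10 = -1, w11 = 1/2

-1/2 1/2 -1 1/2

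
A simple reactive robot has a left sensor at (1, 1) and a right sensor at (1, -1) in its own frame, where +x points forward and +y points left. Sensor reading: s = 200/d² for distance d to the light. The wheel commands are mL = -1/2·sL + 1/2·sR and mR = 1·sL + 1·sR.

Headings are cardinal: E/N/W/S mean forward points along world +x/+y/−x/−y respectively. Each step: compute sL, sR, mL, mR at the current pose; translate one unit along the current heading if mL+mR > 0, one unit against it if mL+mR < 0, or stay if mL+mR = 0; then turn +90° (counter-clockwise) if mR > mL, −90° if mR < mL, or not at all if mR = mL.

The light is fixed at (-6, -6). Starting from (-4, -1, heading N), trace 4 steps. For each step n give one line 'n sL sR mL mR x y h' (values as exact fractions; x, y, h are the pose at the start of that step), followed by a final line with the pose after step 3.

n=0: pose=(-4,-1,N); sL=200/37, sR=40/9; mL=-160/333, mR=3280/333; mL+mR=1040/111 → advance +1; mR−mL=3440/333 → turn +1·90°
n=1: pose=(-4,0,W); sL=100/13, sR=4; mL=-24/13, mR=152/13; mL+mR=128/13 → advance +1; mR−mL=176/13 → turn +1·90°
n=2: pose=(-5,0,S); sL=200/29, sR=8; mL=16/29, mR=432/29; mL+mR=448/29 → advance +1; mR−mL=416/29 → turn +1·90°
n=3: pose=(-5,-1,E); sL=5, sR=10; mL=5/2, mR=15; mL+mR=35/2 → advance +1; mR−mL=25/2 → turn +1·90°

0 200/37 40/9 -160/333 3280/333 -4 -1 N
1 100/13 4 -24/13 152/13 -4 0 W
2 200/29 8 16/29 432/29 -5 0 S
3 5 10 5/2 15 -5 -1 E
final -4 -1 N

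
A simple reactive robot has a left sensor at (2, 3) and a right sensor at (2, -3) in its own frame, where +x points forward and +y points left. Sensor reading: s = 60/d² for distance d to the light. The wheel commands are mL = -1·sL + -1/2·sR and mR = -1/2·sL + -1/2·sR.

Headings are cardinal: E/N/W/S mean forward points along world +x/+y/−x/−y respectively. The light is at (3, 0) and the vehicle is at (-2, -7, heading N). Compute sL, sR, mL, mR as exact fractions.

60/89 60/29 -4410/2581 -3540/2581

left sensor world pos  = (-5, -5); dL² = 89
right sensor world pos = (1, -5); dR² = 29
sL = 60/89 = 60/89
sR = 60/29 = 60/29
mL = -1·sL + -1/2·sR = -4410/2581
mR = -1/2·sL + -1/2·sR = -3540/2581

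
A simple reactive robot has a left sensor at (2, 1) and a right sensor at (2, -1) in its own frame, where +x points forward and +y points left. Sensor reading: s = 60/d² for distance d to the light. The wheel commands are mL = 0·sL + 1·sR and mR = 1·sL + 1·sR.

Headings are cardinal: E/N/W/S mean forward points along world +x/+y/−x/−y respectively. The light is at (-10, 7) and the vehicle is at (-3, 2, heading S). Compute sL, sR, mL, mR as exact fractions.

left sensor world pos  = (-2, 0); dL² = 113
right sensor world pos = (-4, 0); dR² = 85
sL = 60/113 = 60/113
sR = 60/85 = 12/17
mL = 0·sL + 1·sR = 12/17
mR = 1·sL + 1·sR = 2376/1921

60/113 12/17 12/17 2376/1921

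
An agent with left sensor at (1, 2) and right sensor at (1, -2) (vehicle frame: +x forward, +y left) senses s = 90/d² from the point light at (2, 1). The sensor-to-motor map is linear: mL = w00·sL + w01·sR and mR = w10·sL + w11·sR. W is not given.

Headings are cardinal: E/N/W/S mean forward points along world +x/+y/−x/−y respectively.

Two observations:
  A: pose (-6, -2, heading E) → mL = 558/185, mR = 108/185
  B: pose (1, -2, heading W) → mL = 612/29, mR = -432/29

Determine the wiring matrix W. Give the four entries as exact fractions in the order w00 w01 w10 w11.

obs A: pose=(-6,-2,E) → sL=9/5, sR=45/37, mL=558/185, mR=108/185
obs B: pose=(1,-2,W) → sL=90/29, sR=18, mL=612/29, mR=-432/29
sensor matrix S = [[9/5, 45/37], [90/29, 18]]; det S = 153576/5365
solve [mL_A; mL_B] = S·[w00; w01] and [mR_A; mR_B] = S·[w10; w11]:
  w00 = 1, w01 = 1, w10 = 1, w11 = -1

1 1 1 -1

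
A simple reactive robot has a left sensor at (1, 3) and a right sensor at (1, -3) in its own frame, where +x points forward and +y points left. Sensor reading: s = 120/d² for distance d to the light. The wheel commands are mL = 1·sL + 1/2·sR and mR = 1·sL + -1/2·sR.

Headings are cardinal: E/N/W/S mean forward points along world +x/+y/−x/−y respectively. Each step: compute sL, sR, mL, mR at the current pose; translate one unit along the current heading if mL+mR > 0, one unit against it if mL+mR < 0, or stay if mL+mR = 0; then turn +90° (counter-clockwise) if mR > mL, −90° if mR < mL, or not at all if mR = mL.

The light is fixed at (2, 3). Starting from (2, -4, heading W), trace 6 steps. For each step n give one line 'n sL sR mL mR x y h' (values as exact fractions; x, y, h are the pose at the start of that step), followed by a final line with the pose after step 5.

0 120/101 120/17 8100/1717 -4020/1717 2 -4 W
1 30/13 3 99/26 21/26 1 -4 N
2 40/3 40/27 380/27 340/27 1 -3 E
3 60/29 60/29 90/29 30/29 2 -3 S
4 120/101 120/17 8100/1717 -4020/1717 2 -4 W
5 30/13 3 99/26 21/26 1 -4 N
final 1 -3 E

n=0: pose=(2,-4,W); sL=120/101, sR=120/17; mL=8100/1717, mR=-4020/1717; mL+mR=240/101 → advance +1; mR−mL=-120/17 → turn -1·90°
n=1: pose=(1,-4,N); sL=30/13, sR=3; mL=99/26, mR=21/26; mL+mR=60/13 → advance +1; mR−mL=-3 → turn -1·90°
n=2: pose=(1,-3,E); sL=40/3, sR=40/27; mL=380/27, mR=340/27; mL+mR=80/3 → advance +1; mR−mL=-40/27 → turn -1·90°
n=3: pose=(2,-3,S); sL=60/29, sR=60/29; mL=90/29, mR=30/29; mL+mR=120/29 → advance +1; mR−mL=-60/29 → turn -1·90°
n=4: pose=(2,-4,W); sL=120/101, sR=120/17; mL=8100/1717, mR=-4020/1717; mL+mR=240/101 → advance +1; mR−mL=-120/17 → turn -1·90°
n=5: pose=(1,-4,N); sL=30/13, sR=3; mL=99/26, mR=21/26; mL+mR=60/13 → advance +1; mR−mL=-3 → turn -1·90°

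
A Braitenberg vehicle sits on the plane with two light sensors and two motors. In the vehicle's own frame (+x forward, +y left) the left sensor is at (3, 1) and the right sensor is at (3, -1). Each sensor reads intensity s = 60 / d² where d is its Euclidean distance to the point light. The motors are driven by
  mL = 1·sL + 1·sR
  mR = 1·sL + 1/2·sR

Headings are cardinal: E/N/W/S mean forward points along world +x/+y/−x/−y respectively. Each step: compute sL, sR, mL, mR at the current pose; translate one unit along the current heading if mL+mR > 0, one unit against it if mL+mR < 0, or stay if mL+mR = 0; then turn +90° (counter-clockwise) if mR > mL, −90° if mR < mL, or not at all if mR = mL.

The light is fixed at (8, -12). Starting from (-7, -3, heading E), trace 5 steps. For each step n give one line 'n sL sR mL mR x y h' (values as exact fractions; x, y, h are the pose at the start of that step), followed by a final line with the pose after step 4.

n=0: pose=(-7,-3,E); sL=15/61, sR=15/52; mL=1695/3172, mR=2475/6344; mL+mR=5865/6344 → advance +1; mR−mL=-15/104 → turn -1·90°
n=1: pose=(-6,-3,S); sL=12/41, sR=20/87; mL=1864/3567, mR=1454/3567; mL+mR=1106/1189 → advance +1; mR−mL=-10/87 → turn -1·90°
n=2: pose=(-6,-4,W); sL=30/169, sR=6/37; mL=2124/6253, mR=1617/6253; mL+mR=3741/6253 → advance +1; mR−mL=-3/37 → turn -1·90°
n=3: pose=(-7,-4,N); sL=60/377, sR=60/317; mL=41640/119509, mR=30330/119509; mL+mR=71970/119509 → advance +1; mR−mL=-30/317 → turn -1·90°
n=4: pose=(-7,-3,E); sL=15/61, sR=15/52; mL=1695/3172, mR=2475/6344; mL+mR=5865/6344 → advance +1; mR−mL=-15/104 → turn -1·90°

0 15/61 15/52 1695/3172 2475/6344 -7 -3 E
1 12/41 20/87 1864/3567 1454/3567 -6 -3 S
2 30/169 6/37 2124/6253 1617/6253 -6 -4 W
3 60/377 60/317 41640/119509 30330/119509 -7 -4 N
4 15/61 15/52 1695/3172 2475/6344 -7 -3 E
final -6 -3 S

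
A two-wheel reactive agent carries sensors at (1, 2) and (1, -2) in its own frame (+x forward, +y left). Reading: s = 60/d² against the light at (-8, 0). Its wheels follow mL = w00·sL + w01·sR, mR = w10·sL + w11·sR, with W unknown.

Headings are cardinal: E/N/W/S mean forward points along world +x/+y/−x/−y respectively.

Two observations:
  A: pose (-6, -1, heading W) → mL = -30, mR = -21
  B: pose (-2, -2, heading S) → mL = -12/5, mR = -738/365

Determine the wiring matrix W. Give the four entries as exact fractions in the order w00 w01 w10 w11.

0 -1 -1 -1/2

obs A: pose=(-6,-1,W) → sL=6, sR=30, mL=-30, mR=-21
obs B: pose=(-2,-2,S) → sL=60/73, sR=12/5, mL=-12/5, mR=-738/365
sensor matrix S = [[6, 30], [60/73, 12/5]]; det S = -3744/365
solve [mL_A; mL_B] = S·[w00; w01] and [mR_A; mR_B] = S·[w10; w11]:
  w00 = 0, w01 = -1, w10 = -1, w11 = -1/2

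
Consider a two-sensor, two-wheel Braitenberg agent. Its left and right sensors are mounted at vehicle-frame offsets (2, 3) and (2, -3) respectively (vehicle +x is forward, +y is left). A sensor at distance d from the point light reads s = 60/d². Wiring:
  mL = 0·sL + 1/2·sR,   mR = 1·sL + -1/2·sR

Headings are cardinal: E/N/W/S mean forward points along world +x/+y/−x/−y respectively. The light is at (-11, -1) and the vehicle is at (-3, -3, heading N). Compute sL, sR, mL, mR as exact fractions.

12/5 60/121 30/121 1302/605

left sensor world pos  = (-6, -1); dL² = 25
right sensor world pos = (0, -1); dR² = 121
sL = 60/25 = 12/5
sR = 60/121 = 60/121
mL = 0·sL + 1/2·sR = 30/121
mR = 1·sL + -1/2·sR = 1302/605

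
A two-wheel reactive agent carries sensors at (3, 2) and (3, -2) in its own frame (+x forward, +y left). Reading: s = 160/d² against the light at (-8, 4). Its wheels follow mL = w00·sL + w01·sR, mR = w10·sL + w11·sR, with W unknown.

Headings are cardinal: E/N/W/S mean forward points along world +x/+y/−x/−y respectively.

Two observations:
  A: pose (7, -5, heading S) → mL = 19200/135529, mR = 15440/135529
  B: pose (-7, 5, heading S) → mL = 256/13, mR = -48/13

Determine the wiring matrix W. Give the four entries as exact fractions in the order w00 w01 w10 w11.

-1 1 1 -1/2

obs A: pose=(7,-5,S) → sL=160/433, sR=160/313, mL=19200/135529, mR=15440/135529
obs B: pose=(-7,5,S) → sL=160/13, sR=32, mL=256/13, mR=-48/13
sensor matrix S = [[160/433, 160/313], [160/13, 32]]; det S = 9748480/1761877
solve [mL_A; mL_B] = S·[w00; w01] and [mR_A; mR_B] = S·[w10; w11]:
  w00 = -1, w01 = 1, w10 = 1, w11 = -1/2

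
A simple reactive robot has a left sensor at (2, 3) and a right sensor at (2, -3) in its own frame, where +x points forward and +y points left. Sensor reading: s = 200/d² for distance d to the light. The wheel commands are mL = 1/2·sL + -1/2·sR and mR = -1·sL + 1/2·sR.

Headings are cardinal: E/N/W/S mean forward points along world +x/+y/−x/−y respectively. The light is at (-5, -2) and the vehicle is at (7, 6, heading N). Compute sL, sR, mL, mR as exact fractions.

200/181 8/13 576/2353 -1876/2353

left sensor world pos  = (4, 8); dL² = 181
right sensor world pos = (10, 8); dR² = 325
sL = 200/181 = 200/181
sR = 200/325 = 8/13
mL = 1/2·sL + -1/2·sR = 576/2353
mR = -1·sL + 1/2·sR = -1876/2353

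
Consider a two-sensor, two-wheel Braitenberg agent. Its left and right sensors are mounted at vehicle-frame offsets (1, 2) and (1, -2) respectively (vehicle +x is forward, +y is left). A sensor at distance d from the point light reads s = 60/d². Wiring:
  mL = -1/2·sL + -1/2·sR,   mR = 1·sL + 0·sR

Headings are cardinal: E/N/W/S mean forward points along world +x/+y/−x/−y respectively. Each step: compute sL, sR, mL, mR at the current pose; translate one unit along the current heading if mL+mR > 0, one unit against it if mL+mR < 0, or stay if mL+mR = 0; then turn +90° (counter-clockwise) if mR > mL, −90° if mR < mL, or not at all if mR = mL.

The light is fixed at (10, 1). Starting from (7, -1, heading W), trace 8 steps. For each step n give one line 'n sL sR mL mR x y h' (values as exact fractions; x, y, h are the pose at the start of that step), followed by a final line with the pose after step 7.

n=0: pose=(7,-1,W); sL=15/8, sR=15/4; mL=-45/16, mR=15/8; mL+mR=-15/16 → advance -1; mR−mL=75/16 → turn +1·90°
n=1: pose=(8,-1,S); sL=20/3, sR=12/5; mL=-68/15, mR=20/3; mL+mR=32/15 → advance +1; mR−mL=56/5 → turn +1·90°
n=2: pose=(8,-2,E); sL=30, sR=30/13; mL=-210/13, mR=30; mL+mR=180/13 → advance +1; mR−mL=600/13 → turn +1·90°
n=3: pose=(9,-2,N); sL=60/13, sR=12; mL=-108/13, mR=60/13; mL+mR=-48/13 → advance -1; mR−mL=168/13 → turn +1·90°
n=4: pose=(9,-3,W); sL=3/2, sR=15/2; mL=-9/2, mR=3/2; mL+mR=-3 → advance -1; mR−mL=6 → turn +1·90°
n=5: pose=(10,-3,S); sL=60/29, sR=60/29; mL=-60/29, mR=60/29; mL+mR=0 → advance +0; mR−mL=120/29 → turn +1·90°
n=6: pose=(10,-3,E); sL=12, sR=60/37; mL=-252/37, mR=12; mL+mR=192/37 → advance +1; mR−mL=696/37 → turn +1·90°
n=7: pose=(11,-3,N); sL=6, sR=10/3; mL=-14/3, mR=6; mL+mR=4/3 → advance +1; mR−mL=32/3 → turn +1·90°

0 15/8 15/4 -45/16 15/8 7 -1 W
1 20/3 12/5 -68/15 20/3 8 -1 S
2 30 30/13 -210/13 30 8 -2 E
3 60/13 12 -108/13 60/13 9 -2 N
4 3/2 15/2 -9/2 3/2 9 -3 W
5 60/29 60/29 -60/29 60/29 10 -3 S
6 12 60/37 -252/37 12 10 -3 E
7 6 10/3 -14/3 6 11 -3 N
final 11 -2 W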